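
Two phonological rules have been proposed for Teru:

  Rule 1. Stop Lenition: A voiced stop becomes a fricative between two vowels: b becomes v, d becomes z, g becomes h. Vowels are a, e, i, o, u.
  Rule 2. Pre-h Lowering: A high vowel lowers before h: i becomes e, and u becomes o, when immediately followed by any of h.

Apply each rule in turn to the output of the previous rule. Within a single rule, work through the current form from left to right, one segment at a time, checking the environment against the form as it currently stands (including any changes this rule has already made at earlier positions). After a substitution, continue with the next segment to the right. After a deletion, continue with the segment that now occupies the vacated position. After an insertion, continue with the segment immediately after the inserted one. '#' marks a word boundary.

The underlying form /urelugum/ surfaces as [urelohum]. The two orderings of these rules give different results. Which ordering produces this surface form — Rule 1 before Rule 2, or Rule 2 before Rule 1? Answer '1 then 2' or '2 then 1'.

Order 1 then 2:
  1 Stop Lenition: [urelugum] → [ureluhum]
  2 Pre-h Lowering: [ureluhum] → [urelohum]
  result: [urelohum]
Order 2 then 1:
  2 Pre-h Lowering: no change — [urelugum]
  1 Stop Lenition: [urelugum] → [ureluhum]
  result: [ureluhum]

1 then 2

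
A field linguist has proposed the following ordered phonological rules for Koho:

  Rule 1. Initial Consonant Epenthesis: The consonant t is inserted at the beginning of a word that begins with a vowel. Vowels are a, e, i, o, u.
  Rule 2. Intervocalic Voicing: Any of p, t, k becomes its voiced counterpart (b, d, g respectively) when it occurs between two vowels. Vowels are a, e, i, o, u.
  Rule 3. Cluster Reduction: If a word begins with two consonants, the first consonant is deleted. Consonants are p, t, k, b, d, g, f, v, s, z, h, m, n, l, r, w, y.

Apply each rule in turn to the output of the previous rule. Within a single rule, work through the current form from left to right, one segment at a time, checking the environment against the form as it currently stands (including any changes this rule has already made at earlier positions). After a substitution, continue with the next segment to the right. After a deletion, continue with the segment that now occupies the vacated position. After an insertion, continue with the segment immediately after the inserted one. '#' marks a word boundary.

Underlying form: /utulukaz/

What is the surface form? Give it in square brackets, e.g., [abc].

[tudulugaz]

Rule 1 Initial Consonant Epenthesis: [utulukaz] → [tutulukaz]
Rule 2 Intervocalic Voicing: [tutulukaz] → [tudulugaz]
Rule 3 Cluster Reduction: no change — [tudulugaz]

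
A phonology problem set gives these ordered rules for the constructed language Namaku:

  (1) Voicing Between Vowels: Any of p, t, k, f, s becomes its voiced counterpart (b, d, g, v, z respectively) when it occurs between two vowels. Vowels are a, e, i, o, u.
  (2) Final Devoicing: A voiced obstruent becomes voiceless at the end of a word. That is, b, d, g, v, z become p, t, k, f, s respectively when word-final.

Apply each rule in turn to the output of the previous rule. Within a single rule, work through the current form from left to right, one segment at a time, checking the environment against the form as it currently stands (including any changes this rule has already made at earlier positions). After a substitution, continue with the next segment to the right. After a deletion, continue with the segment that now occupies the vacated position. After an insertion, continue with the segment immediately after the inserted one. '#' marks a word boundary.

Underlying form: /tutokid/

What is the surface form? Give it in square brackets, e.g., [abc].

(1) Voicing Between Vowels: [tutokid] → [tudogid]
(2) Final Devoicing: [tudogid] → [tudogit]

[tudogit]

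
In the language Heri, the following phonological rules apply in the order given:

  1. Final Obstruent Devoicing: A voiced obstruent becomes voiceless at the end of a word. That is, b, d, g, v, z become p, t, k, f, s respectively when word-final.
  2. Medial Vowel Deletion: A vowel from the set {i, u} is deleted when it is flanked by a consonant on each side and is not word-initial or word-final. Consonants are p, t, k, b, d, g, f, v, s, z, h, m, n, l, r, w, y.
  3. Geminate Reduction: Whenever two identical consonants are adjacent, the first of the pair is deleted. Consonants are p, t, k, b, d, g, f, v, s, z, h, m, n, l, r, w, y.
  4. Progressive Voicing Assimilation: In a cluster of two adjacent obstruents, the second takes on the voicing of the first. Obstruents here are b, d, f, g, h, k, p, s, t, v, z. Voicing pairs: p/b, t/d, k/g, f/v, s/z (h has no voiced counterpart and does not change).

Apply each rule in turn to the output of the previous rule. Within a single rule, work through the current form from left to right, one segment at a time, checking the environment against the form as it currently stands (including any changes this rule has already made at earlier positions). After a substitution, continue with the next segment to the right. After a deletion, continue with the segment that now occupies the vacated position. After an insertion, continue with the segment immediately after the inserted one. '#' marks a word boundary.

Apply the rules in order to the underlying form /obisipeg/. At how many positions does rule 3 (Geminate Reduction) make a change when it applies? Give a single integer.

0

1 Final Obstruent Devoicing: [obisipeg] → [obisipek]
2 Medial Vowel Deletion: [obisipek] → [obspek]
3 Geminate Reduction: no change — [obspek]
4 Progressive Voicing Assimilation: [obspek] → [obzbek]
Rule 3 changed 0 position(s).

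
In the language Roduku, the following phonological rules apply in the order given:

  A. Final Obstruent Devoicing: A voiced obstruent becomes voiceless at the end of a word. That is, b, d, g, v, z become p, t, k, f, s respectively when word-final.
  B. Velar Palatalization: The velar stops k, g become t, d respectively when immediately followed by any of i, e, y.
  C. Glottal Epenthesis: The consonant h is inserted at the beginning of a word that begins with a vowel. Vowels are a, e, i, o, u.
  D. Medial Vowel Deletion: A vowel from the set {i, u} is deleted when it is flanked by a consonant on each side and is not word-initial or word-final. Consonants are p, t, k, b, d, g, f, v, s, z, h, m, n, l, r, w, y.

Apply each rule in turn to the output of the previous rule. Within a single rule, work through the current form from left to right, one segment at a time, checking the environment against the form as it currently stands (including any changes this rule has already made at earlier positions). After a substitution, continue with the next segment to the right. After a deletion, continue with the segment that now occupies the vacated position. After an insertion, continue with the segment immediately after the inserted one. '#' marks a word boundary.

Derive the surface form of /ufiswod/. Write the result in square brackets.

A Final Obstruent Devoicing: [ufiswod] → [ufiswot]
B Velar Palatalization: no change — [ufiswot]
C Glottal Epenthesis: [ufiswot] → [hufiswot]
D Medial Vowel Deletion: [hufiswot] → [hfswot]

[hfswot]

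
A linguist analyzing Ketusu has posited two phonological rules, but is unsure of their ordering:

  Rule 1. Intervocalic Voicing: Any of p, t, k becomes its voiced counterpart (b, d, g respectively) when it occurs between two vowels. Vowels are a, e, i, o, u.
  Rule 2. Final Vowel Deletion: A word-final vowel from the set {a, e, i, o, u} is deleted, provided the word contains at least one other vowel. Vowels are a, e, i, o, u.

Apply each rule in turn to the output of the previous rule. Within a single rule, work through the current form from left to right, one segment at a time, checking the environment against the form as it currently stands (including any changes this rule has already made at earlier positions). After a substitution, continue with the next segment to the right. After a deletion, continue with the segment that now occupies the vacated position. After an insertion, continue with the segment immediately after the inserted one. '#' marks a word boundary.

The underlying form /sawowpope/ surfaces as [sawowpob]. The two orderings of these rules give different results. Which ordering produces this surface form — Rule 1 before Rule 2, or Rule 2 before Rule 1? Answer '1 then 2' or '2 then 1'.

Order 1 then 2:
  1 Intervocalic Voicing: [sawowpope] → [sawowpobe]
  2 Final Vowel Deletion: [sawowpobe] → [sawowpob]
  result: [sawowpob]
Order 2 then 1:
  2 Final Vowel Deletion: [sawowpope] → [sawowpop]
  1 Intervocalic Voicing: no change — [sawowpop]
  result: [sawowpop]

1 then 2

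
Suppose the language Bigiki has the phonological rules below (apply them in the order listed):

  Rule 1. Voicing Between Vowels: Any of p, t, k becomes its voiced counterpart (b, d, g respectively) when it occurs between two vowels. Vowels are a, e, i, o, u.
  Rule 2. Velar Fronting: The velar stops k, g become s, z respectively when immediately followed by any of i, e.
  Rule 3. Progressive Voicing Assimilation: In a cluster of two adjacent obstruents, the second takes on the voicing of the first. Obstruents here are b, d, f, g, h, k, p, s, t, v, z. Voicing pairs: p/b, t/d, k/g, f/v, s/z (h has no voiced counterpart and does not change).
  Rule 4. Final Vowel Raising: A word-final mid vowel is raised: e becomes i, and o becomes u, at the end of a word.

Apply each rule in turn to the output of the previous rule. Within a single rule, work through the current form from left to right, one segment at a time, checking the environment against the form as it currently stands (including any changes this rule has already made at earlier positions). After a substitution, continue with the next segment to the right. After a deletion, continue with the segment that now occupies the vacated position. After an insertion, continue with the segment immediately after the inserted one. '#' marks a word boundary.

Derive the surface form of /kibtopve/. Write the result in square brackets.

Rule 1 Voicing Between Vowels: no change — [kibtopve]
Rule 2 Velar Fronting: [kibtopve] → [sibtopve]
Rule 3 Progressive Voicing Assimilation: [sibtopve] → [sibdopfe]
Rule 4 Final Vowel Raising: [sibdopfe] → [sibdopfi]

[sibdopfi]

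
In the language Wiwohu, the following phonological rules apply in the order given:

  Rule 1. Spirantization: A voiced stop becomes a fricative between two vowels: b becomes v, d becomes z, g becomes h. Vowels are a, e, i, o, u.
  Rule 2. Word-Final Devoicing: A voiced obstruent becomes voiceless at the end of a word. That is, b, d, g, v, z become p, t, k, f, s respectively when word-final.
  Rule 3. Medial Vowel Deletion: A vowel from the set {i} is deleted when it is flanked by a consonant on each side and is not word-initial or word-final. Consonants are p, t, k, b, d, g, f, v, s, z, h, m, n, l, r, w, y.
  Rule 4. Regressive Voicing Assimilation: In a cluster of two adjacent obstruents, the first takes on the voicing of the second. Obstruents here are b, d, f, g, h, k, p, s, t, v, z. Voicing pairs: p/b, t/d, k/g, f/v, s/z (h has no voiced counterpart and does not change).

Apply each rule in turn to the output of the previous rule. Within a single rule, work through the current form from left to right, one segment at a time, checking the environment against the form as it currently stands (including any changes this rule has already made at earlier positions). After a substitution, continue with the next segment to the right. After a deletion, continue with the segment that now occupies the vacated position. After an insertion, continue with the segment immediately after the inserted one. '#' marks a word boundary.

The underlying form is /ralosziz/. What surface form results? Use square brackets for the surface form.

Rule 1 Spirantization: no change — [ralosziz]
Rule 2 Word-Final Devoicing: [ralosziz] → [raloszis]
Rule 3 Medial Vowel Deletion: [raloszis] → [raloszs]
Rule 4 Regressive Voicing Assimilation: [raloszs] → [ralozss]

[ralozss]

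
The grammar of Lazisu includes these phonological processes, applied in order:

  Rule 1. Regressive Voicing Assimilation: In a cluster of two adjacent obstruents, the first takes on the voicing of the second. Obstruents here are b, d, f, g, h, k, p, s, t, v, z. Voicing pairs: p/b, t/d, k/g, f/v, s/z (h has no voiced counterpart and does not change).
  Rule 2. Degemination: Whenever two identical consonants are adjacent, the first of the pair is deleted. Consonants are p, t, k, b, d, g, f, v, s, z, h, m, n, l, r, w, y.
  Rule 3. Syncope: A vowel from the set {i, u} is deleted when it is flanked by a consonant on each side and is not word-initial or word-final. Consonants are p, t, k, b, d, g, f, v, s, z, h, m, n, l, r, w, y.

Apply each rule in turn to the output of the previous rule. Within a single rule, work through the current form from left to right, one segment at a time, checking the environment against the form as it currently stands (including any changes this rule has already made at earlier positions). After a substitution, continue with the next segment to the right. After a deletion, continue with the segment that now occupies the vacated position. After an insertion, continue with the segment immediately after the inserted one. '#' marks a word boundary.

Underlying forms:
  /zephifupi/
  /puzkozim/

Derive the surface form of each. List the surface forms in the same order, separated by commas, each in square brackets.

/zephifupi/:
  Rule 1 Regressive Voicing Assimilation: no change — [zephifupi]
  Rule 2 Degemination: no change — [zephifupi]
  Rule 3 Syncope: [zephifupi] → [zephfpi]
/puzkozim/:
  Rule 1 Regressive Voicing Assimilation: [puzkozim] → [puskozim]
  Rule 2 Degemination: no change — [puskozim]
  Rule 3 Syncope: [puskozim] → [pskozm]

[zephfpi], [pskozm]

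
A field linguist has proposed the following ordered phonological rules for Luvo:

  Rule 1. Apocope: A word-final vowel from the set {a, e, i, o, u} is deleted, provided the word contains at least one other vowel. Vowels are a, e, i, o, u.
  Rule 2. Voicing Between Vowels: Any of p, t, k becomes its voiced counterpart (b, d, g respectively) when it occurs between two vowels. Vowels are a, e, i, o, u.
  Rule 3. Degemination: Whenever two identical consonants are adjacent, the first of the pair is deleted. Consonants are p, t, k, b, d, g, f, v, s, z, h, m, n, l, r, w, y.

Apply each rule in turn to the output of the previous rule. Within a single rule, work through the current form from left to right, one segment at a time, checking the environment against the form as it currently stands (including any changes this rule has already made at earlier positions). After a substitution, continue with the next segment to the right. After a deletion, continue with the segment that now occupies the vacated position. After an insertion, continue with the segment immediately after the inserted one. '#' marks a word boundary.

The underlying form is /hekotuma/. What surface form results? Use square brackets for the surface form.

Rule 1 Apocope: [hekotuma] → [hekotum]
Rule 2 Voicing Between Vowels: [hekotum] → [hegodum]
Rule 3 Degemination: no change — [hegodum]

[hegodum]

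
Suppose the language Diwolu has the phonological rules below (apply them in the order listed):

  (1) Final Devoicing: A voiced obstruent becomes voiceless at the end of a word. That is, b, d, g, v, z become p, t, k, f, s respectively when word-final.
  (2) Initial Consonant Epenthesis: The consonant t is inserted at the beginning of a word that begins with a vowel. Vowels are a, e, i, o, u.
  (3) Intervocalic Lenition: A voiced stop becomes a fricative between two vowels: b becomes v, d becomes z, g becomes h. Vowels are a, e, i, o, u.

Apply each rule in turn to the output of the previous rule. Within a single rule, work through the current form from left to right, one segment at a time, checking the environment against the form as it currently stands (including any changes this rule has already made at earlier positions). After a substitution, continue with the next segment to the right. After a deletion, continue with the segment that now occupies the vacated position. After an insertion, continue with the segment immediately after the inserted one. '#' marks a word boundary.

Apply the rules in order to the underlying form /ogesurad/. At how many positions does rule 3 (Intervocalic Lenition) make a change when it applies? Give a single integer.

1

(1) Final Devoicing: [ogesurad] → [ogesurat]
(2) Initial Consonant Epenthesis: [ogesurat] → [togesurat]
(3) Intervocalic Lenition: [togesurat] → [tohesurat]
Rule 3 changed 1 position(s).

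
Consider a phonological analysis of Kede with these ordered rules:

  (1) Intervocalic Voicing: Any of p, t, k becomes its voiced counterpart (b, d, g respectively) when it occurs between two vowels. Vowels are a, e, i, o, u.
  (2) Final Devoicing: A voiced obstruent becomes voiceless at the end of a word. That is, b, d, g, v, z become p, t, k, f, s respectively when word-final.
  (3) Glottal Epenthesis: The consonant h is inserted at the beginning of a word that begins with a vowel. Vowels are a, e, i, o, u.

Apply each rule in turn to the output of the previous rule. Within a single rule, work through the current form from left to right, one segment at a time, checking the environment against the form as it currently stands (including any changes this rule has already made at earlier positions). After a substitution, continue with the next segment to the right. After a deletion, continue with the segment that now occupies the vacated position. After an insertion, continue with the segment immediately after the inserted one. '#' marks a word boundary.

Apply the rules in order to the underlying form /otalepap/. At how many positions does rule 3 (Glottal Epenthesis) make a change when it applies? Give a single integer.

(1) Intervocalic Voicing: [otalepap] → [odalebap]
(2) Final Devoicing: no change — [odalebap]
(3) Glottal Epenthesis: [odalebap] → [hodalebap]
Rule 3 changed 1 position(s).

1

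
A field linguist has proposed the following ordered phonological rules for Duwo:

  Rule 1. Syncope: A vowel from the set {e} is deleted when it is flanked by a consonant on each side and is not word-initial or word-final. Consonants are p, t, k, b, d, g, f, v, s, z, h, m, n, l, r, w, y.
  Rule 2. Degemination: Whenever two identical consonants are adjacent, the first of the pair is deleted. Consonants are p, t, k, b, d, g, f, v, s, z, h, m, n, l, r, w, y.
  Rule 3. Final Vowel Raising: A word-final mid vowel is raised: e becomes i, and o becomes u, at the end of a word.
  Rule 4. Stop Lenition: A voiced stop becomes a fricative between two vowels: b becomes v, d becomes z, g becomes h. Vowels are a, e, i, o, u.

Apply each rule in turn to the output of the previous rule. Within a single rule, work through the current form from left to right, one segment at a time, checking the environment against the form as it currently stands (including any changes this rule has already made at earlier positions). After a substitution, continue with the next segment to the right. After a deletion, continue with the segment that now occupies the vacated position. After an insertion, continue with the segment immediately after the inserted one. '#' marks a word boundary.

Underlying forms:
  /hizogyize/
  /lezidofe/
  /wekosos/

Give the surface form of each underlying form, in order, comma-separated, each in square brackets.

[hizogyizi], [lzizofi], [wkosos]

/hizogyize/:
  Rule 1 Syncope: no change — [hizogyize]
  Rule 2 Degemination: no change — [hizogyize]
  Rule 3 Final Vowel Raising: [hizogyize] → [hizogyizi]
  Rule 4 Stop Lenition: no change — [hizogyizi]
/lezidofe/:
  Rule 1 Syncope: [lezidofe] → [lzidofe]
  Rule 2 Degemination: no change — [lzidofe]
  Rule 3 Final Vowel Raising: [lzidofe] → [lzidofi]
  Rule 4 Stop Lenition: [lzidofi] → [lzizofi]
/wekosos/:
  Rule 1 Syncope: [wekosos] → [wkosos]
  Rule 2 Degemination: no change — [wkosos]
  Rule 3 Final Vowel Raising: no change — [wkosos]
  Rule 4 Stop Lenition: no change — [wkosos]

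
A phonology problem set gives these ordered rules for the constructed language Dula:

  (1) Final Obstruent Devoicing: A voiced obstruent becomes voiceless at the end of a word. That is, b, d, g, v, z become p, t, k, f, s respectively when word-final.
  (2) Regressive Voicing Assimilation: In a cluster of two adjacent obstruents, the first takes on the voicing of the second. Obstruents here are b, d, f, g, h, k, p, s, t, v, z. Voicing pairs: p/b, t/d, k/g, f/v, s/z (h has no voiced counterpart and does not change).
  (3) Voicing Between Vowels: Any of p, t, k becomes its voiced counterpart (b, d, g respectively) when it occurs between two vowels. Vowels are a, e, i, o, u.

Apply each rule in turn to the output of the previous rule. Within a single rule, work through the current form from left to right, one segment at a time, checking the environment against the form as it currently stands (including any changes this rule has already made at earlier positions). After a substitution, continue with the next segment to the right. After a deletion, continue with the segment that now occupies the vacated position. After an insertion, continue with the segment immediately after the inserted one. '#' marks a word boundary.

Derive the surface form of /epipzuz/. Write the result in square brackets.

[ebibzus]

(1) Final Obstruent Devoicing: [epipzuz] → [epipzus]
(2) Regressive Voicing Assimilation: [epipzus] → [epibzus]
(3) Voicing Between Vowels: [epibzus] → [ebibzus]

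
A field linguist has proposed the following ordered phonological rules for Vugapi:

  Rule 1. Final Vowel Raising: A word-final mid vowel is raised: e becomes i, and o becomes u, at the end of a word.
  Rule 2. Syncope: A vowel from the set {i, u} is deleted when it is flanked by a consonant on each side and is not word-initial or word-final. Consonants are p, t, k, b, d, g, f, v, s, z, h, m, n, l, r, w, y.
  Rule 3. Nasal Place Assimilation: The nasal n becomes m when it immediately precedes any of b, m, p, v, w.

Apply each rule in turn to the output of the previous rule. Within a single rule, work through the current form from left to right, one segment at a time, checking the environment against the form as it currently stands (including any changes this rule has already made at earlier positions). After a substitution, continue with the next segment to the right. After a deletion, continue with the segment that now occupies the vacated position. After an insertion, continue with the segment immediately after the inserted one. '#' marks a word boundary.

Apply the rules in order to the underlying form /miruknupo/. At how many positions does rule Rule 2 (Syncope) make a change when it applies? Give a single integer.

Rule 1 Final Vowel Raising: [miruknupo] → [miruknupu]
Rule 2 Syncope: [miruknupu] → [mrknpu]
Rule 3 Nasal Place Assimilation: [mrknpu] → [mrkmpu]
Rule Rule 2 changed 3 position(s).

3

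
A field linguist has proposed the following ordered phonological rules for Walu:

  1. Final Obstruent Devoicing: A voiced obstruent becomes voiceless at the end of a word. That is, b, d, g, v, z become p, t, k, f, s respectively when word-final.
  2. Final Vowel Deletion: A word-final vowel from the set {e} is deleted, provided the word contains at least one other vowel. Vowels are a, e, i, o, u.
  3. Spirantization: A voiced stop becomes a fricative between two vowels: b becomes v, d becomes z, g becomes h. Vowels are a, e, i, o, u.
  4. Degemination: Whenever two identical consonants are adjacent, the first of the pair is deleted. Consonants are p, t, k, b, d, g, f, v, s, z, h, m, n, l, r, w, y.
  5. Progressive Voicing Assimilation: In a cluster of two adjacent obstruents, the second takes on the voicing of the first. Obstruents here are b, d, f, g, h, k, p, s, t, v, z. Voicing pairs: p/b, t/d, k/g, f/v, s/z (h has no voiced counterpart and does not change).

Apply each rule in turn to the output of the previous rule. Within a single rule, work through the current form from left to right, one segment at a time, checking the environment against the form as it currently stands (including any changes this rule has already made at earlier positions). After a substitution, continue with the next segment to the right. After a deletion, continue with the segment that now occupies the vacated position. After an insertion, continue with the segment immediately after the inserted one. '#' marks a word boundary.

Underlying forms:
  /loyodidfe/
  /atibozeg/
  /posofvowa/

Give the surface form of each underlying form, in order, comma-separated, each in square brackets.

[loyozidv], [ativozek], [posoffowa]

/loyodidfe/:
  1 Final Obstruent Devoicing: no change — [loyodidfe]
  2 Final Vowel Deletion: [loyodidfe] → [loyodidf]
  3 Spirantization: [loyodidf] → [loyozidf]
  4 Degemination: no change — [loyozidf]
  5 Progressive Voicing Assimilation: [loyozidf] → [loyozidv]
/atibozeg/:
  1 Final Obstruent Devoicing: [atibozeg] → [atibozek]
  2 Final Vowel Deletion: no change — [atibozek]
  3 Spirantization: [atibozek] → [ativozek]
  4 Degemination: no change — [ativozek]
  5 Progressive Voicing Assimilation: no change — [ativozek]
/posofvowa/:
  1 Final Obstruent Devoicing: no change — [posofvowa]
  2 Final Vowel Deletion: no change — [posofvowa]
  3 Spirantization: no change — [posofvowa]
  4 Degemination: no change — [posofvowa]
  5 Progressive Voicing Assimilation: [posofvowa] → [posoffowa]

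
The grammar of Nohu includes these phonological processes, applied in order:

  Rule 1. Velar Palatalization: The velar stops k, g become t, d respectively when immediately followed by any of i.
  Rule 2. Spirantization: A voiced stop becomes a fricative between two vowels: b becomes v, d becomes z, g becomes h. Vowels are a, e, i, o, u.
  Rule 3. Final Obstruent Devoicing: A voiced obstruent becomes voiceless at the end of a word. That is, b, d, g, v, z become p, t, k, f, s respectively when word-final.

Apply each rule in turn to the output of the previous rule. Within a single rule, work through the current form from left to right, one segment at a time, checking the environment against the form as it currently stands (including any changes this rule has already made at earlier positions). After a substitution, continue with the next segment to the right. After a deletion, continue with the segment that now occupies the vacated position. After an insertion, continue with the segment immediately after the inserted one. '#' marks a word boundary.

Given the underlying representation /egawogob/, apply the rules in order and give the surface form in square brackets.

[ehawohop]

Rule 1 Velar Palatalization: no change — [egawogob]
Rule 2 Spirantization: [egawogob] → [ehawohob]
Rule 3 Final Obstruent Devoicing: [ehawohob] → [ehawohop]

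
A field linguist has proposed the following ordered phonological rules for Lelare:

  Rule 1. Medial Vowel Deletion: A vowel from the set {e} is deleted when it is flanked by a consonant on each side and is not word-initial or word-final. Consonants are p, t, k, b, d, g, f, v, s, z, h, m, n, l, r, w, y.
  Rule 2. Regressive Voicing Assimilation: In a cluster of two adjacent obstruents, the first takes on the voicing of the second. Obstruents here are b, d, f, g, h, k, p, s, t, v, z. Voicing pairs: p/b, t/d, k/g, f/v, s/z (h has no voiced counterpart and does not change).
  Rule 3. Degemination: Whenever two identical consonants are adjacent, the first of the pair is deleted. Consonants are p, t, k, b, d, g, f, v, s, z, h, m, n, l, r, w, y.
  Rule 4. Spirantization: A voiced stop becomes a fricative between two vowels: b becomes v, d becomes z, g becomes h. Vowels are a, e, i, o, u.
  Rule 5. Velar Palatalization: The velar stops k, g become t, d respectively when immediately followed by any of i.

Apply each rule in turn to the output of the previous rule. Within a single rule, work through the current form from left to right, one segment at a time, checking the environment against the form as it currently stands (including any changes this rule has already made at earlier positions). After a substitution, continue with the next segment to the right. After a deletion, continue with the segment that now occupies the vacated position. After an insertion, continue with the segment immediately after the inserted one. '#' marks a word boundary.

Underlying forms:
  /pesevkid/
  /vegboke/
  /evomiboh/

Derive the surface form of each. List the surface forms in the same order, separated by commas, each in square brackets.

[pzftid], [vgboke], [evomivoh]

/pesevkid/:
  Rule 1 Medial Vowel Deletion: [pesevkid] → [psvkid]
  Rule 2 Regressive Voicing Assimilation: [psvkid] → [pzfkid]
  Rule 3 Degemination: no change — [pzfkid]
  Rule 4 Spirantization: no change — [pzfkid]
  Rule 5 Velar Palatalization: [pzfkid] → [pzftid]
/vegboke/:
  Rule 1 Medial Vowel Deletion: [vegboke] → [vgboke]
  Rule 2 Regressive Voicing Assimilation: no change — [vgboke]
  Rule 3 Degemination: no change — [vgboke]
  Rule 4 Spirantization: no change — [vgboke]
  Rule 5 Velar Palatalization: no change — [vgboke]
/evomiboh/:
  Rule 1 Medial Vowel Deletion: no change — [evomiboh]
  Rule 2 Regressive Voicing Assimilation: no change — [evomiboh]
  Rule 3 Degemination: no change — [evomiboh]
  Rule 4 Spirantization: [evomiboh] → [evomivoh]
  Rule 5 Velar Palatalization: no change — [evomivoh]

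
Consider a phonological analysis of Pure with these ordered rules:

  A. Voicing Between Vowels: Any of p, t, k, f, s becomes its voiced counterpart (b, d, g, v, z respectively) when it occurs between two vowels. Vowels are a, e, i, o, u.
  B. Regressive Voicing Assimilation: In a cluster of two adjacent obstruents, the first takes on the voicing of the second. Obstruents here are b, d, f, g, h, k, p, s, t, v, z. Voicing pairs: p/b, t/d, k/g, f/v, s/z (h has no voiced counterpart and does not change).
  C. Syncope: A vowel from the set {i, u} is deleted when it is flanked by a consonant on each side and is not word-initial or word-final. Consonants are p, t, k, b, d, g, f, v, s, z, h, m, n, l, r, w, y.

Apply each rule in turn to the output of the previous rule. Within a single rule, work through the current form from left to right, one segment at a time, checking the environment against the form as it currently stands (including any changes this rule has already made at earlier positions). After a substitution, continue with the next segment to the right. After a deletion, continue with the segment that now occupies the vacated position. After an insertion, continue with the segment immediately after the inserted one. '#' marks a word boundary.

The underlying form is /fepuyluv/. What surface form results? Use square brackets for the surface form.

A Voicing Between Vowels: [fepuyluv] → [febuyluv]
B Regressive Voicing Assimilation: no change — [febuyluv]
C Syncope: [febuyluv] → [febylv]

[febylv]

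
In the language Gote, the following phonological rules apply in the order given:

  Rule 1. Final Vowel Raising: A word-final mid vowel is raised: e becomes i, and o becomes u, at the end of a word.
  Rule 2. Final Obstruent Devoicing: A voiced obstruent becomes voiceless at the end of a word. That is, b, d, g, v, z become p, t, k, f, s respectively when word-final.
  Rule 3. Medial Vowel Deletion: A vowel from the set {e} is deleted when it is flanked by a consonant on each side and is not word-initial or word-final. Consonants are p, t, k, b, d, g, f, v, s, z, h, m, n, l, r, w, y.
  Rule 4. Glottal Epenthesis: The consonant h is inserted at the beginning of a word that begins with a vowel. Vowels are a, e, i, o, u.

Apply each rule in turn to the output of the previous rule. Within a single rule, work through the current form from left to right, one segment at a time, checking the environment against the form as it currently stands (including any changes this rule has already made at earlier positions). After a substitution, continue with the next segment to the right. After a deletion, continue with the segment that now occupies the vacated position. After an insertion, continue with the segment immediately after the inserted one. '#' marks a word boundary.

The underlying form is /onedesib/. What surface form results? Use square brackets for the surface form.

Rule 1 Final Vowel Raising: no change — [onedesib]
Rule 2 Final Obstruent Devoicing: [onedesib] → [onedesip]
Rule 3 Medial Vowel Deletion: [onedesip] → [ondsip]
Rule 4 Glottal Epenthesis: [ondsip] → [hondsip]

[hondsip]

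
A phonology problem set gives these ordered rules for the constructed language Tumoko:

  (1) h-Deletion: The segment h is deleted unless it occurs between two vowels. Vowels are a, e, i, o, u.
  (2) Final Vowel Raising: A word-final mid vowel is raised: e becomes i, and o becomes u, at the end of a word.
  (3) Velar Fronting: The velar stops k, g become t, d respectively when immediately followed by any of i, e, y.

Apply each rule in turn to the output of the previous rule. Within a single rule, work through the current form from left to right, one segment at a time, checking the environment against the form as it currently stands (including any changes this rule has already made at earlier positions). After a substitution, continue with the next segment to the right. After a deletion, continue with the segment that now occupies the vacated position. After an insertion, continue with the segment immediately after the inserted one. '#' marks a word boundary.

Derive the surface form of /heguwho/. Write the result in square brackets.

(1) h-Deletion: [heguwho] → [eguwo]
(2) Final Vowel Raising: [eguwo] → [eguwu]
(3) Velar Fronting: no change — [eguwu]

[eguwu]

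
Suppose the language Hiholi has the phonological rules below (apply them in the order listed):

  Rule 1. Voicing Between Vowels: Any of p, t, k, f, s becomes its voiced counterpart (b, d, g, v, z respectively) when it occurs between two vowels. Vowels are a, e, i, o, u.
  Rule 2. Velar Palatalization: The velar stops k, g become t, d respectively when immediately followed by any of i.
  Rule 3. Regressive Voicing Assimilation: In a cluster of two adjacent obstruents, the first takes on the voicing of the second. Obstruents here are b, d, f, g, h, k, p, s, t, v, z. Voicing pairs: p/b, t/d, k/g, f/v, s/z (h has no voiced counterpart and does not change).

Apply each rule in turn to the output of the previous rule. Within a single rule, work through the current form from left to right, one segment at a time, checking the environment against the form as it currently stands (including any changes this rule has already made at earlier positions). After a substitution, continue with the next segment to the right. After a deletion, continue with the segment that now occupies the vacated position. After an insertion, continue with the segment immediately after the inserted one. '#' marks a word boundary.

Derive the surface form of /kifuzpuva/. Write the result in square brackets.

Rule 1 Voicing Between Vowels: [kifuzpuva] → [kivuzpuva]
Rule 2 Velar Palatalization: [kivuzpuva] → [tivuzpuva]
Rule 3 Regressive Voicing Assimilation: [tivuzpuva] → [tivuspuva]

[tivuspuva]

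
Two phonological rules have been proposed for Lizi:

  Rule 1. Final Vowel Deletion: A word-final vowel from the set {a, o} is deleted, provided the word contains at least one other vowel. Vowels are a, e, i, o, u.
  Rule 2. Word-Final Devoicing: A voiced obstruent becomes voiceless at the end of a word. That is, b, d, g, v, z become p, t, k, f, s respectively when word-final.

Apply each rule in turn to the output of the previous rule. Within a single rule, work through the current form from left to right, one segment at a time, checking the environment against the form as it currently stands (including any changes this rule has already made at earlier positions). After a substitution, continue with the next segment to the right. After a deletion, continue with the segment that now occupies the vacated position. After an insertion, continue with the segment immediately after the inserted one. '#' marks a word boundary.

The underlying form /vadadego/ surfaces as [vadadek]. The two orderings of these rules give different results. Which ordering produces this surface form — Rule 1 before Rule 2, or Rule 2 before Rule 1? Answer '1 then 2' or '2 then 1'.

1 then 2

Order 1 then 2:
  1 Final Vowel Deletion: [vadadego] → [vadadeg]
  2 Word-Final Devoicing: [vadadeg] → [vadadek]
  result: [vadadek]
Order 2 then 1:
  2 Word-Final Devoicing: no change — [vadadego]
  1 Final Vowel Deletion: [vadadego] → [vadadeg]
  result: [vadadeg]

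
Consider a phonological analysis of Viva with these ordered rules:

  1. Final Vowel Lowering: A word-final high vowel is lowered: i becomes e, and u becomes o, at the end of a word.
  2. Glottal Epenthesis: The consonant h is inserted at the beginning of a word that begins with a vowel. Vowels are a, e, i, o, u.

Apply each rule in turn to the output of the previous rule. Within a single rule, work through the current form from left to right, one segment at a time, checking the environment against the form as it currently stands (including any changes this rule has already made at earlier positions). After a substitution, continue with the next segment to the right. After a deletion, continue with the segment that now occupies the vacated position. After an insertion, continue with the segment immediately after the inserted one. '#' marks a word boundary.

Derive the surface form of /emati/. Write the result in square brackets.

[hemate]

1 Final Vowel Lowering: [emati] → [emate]
2 Glottal Epenthesis: [emate] → [hemate]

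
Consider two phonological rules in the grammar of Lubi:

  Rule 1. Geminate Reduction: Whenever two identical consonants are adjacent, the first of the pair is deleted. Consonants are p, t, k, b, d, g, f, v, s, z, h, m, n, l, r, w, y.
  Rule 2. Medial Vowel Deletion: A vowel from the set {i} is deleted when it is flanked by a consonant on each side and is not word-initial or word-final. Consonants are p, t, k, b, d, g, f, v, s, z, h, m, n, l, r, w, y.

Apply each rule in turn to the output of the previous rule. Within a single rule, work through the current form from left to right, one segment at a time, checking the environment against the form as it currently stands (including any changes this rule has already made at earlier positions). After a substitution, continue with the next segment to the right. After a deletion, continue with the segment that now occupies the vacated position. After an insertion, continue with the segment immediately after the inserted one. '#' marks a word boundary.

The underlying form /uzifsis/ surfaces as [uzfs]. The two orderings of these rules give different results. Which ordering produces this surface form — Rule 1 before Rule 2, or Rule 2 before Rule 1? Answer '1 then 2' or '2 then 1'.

2 then 1

Order 1 then 2:
  1 Geminate Reduction: no change — [uzifsis]
  2 Medial Vowel Deletion: [uzifsis] → [uzfss]
  result: [uzfss]
Order 2 then 1:
  2 Medial Vowel Deletion: [uzifsis] → [uzfss]
  1 Geminate Reduction: [uzfss] → [uzfs]
  result: [uzfs]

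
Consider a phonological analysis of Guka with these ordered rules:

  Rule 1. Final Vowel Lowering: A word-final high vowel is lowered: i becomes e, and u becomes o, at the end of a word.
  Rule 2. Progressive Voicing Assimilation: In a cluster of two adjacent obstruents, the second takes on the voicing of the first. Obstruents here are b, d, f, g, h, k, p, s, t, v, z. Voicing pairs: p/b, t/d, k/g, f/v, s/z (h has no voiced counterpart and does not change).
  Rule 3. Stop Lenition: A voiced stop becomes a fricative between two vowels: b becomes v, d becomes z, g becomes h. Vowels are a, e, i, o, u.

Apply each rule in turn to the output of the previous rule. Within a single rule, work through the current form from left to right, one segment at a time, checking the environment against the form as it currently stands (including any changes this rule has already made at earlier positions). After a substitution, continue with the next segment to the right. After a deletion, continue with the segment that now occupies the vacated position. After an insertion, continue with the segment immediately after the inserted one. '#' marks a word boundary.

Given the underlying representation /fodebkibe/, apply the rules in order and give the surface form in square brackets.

Rule 1 Final Vowel Lowering: no change — [fodebkibe]
Rule 2 Progressive Voicing Assimilation: [fodebkibe] → [fodebgibe]
Rule 3 Stop Lenition: [fodebgibe] → [fozebgive]

[fozebgive]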